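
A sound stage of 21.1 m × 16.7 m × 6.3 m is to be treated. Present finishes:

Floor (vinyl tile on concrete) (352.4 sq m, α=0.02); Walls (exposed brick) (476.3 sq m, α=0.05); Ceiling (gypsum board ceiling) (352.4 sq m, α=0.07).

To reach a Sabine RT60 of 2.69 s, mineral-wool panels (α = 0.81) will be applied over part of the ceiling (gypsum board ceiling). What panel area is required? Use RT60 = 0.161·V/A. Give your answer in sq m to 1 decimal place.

A₁ = Σ Sᵢαᵢ = 352.4×0.02 + 476.3×0.05 + 352.4×0.07 = 55.531 sabins.
V = 2219.931 m³. Target absorption A₂ = 0.161 × 2219.931 / 2.69 = 132.866 sabins.
ΔA needed = 132.866 − 55.531 = 77.335 sabins.
Net gain per sq m: Δα = 0.81 − 0.07 = 0.74.
Panel area = 77.335 / 0.74 = 104.5 sq m.

104.5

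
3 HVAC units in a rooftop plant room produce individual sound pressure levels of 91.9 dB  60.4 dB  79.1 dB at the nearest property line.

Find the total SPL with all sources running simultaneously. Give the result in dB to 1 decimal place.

Converting to relative power and adding: 10^(91.9/10) + 10^(60.4/10) + 10^(79.1/10) = 1.631e+09.
L_total = 10·log₁₀(1.631e+09) = 92.1 dB.

92.1 dB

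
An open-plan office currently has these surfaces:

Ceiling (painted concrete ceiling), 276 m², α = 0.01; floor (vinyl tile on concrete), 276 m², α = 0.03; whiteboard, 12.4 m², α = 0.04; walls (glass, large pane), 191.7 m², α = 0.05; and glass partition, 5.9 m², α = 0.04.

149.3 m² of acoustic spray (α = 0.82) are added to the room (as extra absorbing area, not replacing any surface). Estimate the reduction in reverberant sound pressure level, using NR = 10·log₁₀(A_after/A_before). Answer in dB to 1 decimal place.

A_before = Σ Sᵢαᵢ = 276×0.01 + 276×0.03 + 12.4×0.04 + 191.7×0.05 + 5.9×0.04 = 21.357 sabins.
Added absorption = 149.3 × 0.82 = 122.426 sabins.
A_after = 21.357 + 122.426 = 143.783 sabins.
Reduction = 10 log₁₀(A_after/A_before) = 10 log₁₀(6.7324) = 8.3 dB.

8.3 dB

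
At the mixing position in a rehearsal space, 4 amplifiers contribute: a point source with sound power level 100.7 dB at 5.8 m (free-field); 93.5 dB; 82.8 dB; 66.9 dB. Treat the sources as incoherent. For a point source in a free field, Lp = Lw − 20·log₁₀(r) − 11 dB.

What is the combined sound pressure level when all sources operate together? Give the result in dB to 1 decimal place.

93.9 dB

Source at 5.8 m: Lp = 100.7 − 20·log₁₀(5.8) − 11 = 74.4 dB.
Converting to relative power and adding: 10^(74.4/10) + 10^(93.5/10) + 10^(82.8/10) + 10^(66.9/10) = 2.462e+09.
L_total = 10·log₁₀(2.462e+09) = 93.9 dB.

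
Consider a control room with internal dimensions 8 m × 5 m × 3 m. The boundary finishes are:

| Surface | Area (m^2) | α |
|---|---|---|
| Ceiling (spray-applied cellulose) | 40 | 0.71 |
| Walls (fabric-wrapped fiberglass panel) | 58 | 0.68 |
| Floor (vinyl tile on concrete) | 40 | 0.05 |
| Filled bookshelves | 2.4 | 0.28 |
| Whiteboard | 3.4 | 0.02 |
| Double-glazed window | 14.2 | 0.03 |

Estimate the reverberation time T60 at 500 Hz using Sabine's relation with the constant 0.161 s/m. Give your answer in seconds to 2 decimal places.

A = Σ Sᵢαᵢ = 40*0.71 + 58*0.68 + 40*0.05 + 2.4*0.28 + 3.4*0.02 + 14.2*0.03 = 71.006 sabins.
Volume V = 8 × 5 × 3 = 120 m³.
T = 0.161 V/A = 0.161·120/71.006 = 0.27 s.

0.27 sec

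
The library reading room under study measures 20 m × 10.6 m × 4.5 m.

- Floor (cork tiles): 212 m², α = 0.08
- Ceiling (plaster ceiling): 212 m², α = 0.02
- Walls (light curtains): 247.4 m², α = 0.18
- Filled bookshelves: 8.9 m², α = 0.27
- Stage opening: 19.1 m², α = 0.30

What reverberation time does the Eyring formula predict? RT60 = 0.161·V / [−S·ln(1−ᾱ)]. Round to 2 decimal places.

1.97 seconds

Total surface area S = 212 + 212 + 247.4 + 8.9 + 19.1 = 699.4 m².
Σ(Sᵢαᵢ) = 212·0.08 + 212·0.02 + 247.4·0.18 + 8.9·0.27 + 19.1·0.30 = 73.865.
Mean coefficient ᾱ = A/S = 0.1056.
−S·ln(1−ᾱ) = −699.4 × ln(1 − 0.1056) = 78.055.
V = 20 × 10.6 × 4.5 = 954 m³.
RT60 = 0.161 × 954 / 78.055 = 1.97 s.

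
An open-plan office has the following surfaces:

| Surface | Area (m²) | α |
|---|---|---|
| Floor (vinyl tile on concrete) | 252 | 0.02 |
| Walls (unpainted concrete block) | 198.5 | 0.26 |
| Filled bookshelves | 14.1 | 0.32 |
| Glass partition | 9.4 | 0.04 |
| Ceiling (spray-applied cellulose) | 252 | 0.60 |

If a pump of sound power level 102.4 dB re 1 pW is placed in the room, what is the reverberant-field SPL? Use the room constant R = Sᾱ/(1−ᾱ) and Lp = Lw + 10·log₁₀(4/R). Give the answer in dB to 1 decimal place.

83.6 dB

A = 212.738 sabins; S = 726.0 m².
ᾱ = 212.738/726.0 = 0.2930; R = Sᾱ/(1−ᾱ) = 212.738/(1−0.2930) = 300.902 m².
Lp = Lw + 10 log₁₀(4/R) = 102.4 -18.76 = 83.6 dB.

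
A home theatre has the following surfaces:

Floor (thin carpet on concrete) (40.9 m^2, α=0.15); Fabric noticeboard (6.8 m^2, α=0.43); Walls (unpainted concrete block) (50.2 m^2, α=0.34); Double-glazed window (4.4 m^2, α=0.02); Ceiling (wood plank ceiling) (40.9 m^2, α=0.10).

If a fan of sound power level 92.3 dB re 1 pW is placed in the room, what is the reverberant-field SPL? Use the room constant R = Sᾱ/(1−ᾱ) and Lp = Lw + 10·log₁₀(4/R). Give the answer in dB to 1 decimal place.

82.5 dB

A = 30.305 sabins; S = 143.2 m^2.
ᾱ = 0.2116, so room constant R = A/(1−ᾱ) = 38.439 m^2.
Lp = Lw + 10 log₁₀(4/R) = 92.3 -9.83 = 82.5 dB.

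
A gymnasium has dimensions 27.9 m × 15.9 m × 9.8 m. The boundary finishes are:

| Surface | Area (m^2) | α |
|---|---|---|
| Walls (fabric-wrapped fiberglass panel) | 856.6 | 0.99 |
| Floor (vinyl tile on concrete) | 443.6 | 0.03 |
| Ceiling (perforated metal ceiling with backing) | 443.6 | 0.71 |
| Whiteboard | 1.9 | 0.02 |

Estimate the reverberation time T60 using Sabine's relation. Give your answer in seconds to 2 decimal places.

Equivalent absorption area: A = 856.6*0.99 + 443.6*0.03 + 443.6*0.71 + 1.9*0.02 = 1176.336 m^2.
V = 27.9·15.9·9.8 = 4347.378 m³.
Sabine: RT60 = 0.161 × 4347.378 / 1176.336 = 0.60 s.

0.60 seconds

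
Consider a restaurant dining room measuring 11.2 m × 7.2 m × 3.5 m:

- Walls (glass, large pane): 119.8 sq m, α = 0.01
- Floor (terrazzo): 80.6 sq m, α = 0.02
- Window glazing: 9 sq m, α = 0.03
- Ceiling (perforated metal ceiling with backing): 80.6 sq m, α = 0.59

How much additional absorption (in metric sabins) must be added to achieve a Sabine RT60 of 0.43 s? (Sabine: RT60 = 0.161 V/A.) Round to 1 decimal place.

Equivalent absorption area: A₁ = 119.8·0.01 + 80.6·0.02 + 9·0.03 + 80.6·0.59 = 50.634 sq m.
For T = 0.43 s, need A₂ = 0.161·V/T = 0.161·282.24/0.43 = 105.676 sabins.
Shortfall: 105.676 − 50.634 = 55.0 sabins.

55.0 sabins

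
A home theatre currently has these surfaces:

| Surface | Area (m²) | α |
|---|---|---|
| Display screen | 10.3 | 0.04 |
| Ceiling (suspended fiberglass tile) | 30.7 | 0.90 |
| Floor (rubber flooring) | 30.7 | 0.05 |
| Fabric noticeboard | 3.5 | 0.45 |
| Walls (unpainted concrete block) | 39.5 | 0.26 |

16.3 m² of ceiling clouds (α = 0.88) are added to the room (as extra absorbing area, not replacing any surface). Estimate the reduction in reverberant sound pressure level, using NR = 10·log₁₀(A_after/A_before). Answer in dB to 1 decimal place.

1.3 dB

Total absorption A_before = 10.3*0.04 + 30.7*0.90 + 30.7*0.05 + 3.5*0.45 + 39.5*0.26
  = 0.412 + 27.630 + 1.535 + 1.575 + 10.270 = 41.422 m² sabins.
Treatment contributes 16.3·0.88 = 14.344 sabins.
A_after = 41.422 + 14.344 = 55.766 sabins.
NR = 10·log₁₀(55.766/41.422) = 1.3 dB.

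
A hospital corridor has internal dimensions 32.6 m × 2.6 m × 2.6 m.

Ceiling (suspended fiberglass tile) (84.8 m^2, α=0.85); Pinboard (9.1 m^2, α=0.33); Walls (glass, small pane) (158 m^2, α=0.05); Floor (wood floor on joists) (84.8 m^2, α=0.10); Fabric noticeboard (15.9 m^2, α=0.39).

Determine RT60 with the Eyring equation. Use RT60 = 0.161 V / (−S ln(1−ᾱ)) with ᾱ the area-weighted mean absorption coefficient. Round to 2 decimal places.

Total surface area S = 84.8 + 9.1 + 158 + 84.8 + 15.9 = 352.6 m^2.
Absorption A = 84.8×0.85 + 9.1×0.33 + 158×0.05 + 84.8×0.10 + 15.9×0.39 = 97.664 sabins.
ᾱ = 97.664 / 352.6 = 0.2770.
Eyring denominator: −S ln(1−ᾱ) = 114.364.
V = 32.6 × 2.6 × 2.6 = 220.376 m³.
T = 0.161·V/[−S·ln(1−ᾱ)] = 0.161·220.376/114.364 = 0.31 s.

0.31 seconds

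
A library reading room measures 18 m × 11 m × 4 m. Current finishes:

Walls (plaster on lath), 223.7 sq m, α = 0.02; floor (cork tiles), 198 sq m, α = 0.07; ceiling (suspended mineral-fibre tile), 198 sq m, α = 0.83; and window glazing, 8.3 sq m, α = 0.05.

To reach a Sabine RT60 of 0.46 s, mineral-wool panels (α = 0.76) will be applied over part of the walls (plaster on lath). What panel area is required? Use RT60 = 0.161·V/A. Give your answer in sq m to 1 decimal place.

127.2

A₁ = Σ Sᵢαᵢ = 223.7×0.02 + 198×0.07 + 198×0.83 + 8.3×0.05 = 183.089 sabins.
Required A₂ = 0.161·792/0.46 = 277.200 sabins.
ΔA needed = 277.200 − 183.089 = 94.111 sabins.
Each sq m of panel replacing the walls (plaster on lath) adds (0.76 − 0.02) = 0.74 sabins.
Panel area = 94.111 / 0.74 = 127.2 sq m.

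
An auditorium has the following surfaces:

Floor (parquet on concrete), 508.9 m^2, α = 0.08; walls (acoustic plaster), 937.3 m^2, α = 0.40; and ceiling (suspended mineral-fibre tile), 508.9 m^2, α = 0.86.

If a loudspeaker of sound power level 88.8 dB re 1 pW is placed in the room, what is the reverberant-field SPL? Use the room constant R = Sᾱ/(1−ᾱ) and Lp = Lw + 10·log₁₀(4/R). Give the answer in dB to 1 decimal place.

Σ(Sᵢαᵢ) = 508.9×0.08 + 937.3×0.40 + 508.9×0.86 = 853.286; total area S = 1955.1 m^2.
ᾱ = 853.286/1955.1 = 0.4364; R = Sᾱ/(1−ᾱ) = 853.286/(1−0.4364) = 1513.992 m^2.
Lp = Lw + 10 log₁₀(4/R) = 88.8 -25.78 = 63.0 dB.

63.0 dB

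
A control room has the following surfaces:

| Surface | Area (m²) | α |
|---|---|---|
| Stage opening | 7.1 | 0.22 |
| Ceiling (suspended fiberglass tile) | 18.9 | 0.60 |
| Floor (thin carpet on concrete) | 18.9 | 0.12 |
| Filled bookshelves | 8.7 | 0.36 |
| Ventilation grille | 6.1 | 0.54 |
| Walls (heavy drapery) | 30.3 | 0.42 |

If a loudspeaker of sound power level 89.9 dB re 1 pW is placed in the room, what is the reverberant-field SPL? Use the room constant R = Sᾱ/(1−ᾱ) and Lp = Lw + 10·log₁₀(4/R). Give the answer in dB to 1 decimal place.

78.5 dB

A = 34.322 sabins; S = 90.0 m².
ᾱ = 0.3814, so room constant R = A/(1−ᾱ) = 55.483 m².
Lp = 89.9 + 10·log₁₀(4/55.483) = 89.9 + (-11.42) = 78.5 dB.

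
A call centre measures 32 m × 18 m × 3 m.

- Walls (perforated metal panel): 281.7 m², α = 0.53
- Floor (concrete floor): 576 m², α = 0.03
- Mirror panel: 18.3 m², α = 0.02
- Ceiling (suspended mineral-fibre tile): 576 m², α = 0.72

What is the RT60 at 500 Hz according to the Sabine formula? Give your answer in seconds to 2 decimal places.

Total absorption A = 281.7*0.53 + 576*0.03 + 18.3*0.02 + 576*0.72
  = 149.301 + 17.280 + 0.366 + 414.720 = 581.667 m² sabins.
Volume V = 32 × 18 × 3 = 1728 m³.
T = 0.161 V/A = 0.161·1728/581.667 = 0.48 s.

0.48 s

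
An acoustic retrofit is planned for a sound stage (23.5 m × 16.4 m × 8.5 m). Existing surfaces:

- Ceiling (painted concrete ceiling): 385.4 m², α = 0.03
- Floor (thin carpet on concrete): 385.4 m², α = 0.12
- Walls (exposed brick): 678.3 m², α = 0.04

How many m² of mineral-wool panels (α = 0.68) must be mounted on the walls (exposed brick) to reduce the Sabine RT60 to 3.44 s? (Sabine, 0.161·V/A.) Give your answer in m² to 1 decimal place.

106.8

A₁ = Σ Sᵢαᵢ = 385.4·0.03 + 385.4·0.12 + 678.3·0.04 = 84.942 sabins.
Required A₂ = 0.161·3275.9/3.44 = 153.320 sabins.
ΔA needed = 153.320 − 84.942 = 68.378 sabins.
Each m² of panel replacing the walls (exposed brick) adds (0.68 − 0.04) = 0.64 sabins.
Area = ΔA/Δα = 68.378/0.64 = 106.8 m².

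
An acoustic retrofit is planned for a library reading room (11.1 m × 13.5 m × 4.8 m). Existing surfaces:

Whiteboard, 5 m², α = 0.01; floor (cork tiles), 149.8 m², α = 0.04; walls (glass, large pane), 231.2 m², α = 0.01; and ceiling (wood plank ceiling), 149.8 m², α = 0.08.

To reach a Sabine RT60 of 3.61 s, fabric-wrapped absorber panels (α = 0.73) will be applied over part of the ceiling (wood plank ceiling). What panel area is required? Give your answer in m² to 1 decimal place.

Equivalent absorption area: A₁ = 5×0.01 + 149.8×0.04 + 231.2×0.01 + 149.8×0.08 = 20.338 m².
Required A₂ = 0.161·719.28/3.61 = 32.079 sabins.
Absorption to add: 32.079 − 20.338 = 11.741 sabins.
Net gain per m²: Δα = 0.73 − 0.08 = 0.65.
Panel area = 11.741 / 0.65 = 18.1 m².

18.1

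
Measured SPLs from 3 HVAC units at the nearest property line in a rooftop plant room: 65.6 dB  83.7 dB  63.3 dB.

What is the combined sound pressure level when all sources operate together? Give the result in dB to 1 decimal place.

Converting to relative power and adding: 10^(65.6/10) + 10^(83.7/10) + 10^(63.3/10) = 2.402e+08.
Combined level = 10 log₁₀(2.402e+08) = 83.8 dB.

83.8 dB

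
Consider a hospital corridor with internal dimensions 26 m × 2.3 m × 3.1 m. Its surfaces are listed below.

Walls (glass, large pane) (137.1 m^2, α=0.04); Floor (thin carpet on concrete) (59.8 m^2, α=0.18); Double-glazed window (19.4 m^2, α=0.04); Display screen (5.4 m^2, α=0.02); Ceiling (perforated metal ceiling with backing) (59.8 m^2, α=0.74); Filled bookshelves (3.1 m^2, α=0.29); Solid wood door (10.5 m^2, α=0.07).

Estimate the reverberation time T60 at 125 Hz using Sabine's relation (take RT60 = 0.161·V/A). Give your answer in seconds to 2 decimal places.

0.47 seconds

Equivalent absorption area: A = 137.1·0.04 + 59.8·0.18 + 19.4·0.04 + 5.4·0.02 + 59.8·0.74 + 3.1·0.29 + 10.5·0.07 = 63.018 m^2.
Room volume: 185.38 m³.
T = 0.161 V/A = 0.161·185.38/63.018 = 0.47 s.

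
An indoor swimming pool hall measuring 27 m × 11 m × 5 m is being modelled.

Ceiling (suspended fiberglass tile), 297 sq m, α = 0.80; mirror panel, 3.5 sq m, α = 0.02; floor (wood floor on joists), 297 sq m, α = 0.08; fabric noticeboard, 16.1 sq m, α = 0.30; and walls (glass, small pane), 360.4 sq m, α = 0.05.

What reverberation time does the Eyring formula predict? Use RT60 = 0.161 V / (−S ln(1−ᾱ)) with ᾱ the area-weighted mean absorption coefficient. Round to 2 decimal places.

0.71 sec

S = Σ Sᵢ = 974.0 sq m.
Σ(Sᵢαᵢ) = 297·0.80 + 3.5·0.02 + 297·0.08 + 16.1·0.30 + 360.4·0.05 = 284.280.
ᾱ = 284.280 / 974.0 = 0.2919.
−S·ln(1−ᾱ) = −974.0 × ln(1 − 0.2919) = 336.196.
V = 27 × 11 × 5 = 1485 m³.
T = 0.161·V/[−S·ln(1−ᾱ)] = 0.161·1485/336.196 = 0.71 s.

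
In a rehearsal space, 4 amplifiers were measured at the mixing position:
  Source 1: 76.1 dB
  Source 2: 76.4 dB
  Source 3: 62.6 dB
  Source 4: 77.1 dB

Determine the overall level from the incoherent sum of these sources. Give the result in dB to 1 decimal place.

81.4 dB

Converting to relative power and adding: 10^(76.1/10) + 10^(76.4/10) + 10^(62.6/10) + 10^(77.1/10) = 1.375e+08.
Combined level = 10 log₁₀(1.375e+08) = 81.4 dB.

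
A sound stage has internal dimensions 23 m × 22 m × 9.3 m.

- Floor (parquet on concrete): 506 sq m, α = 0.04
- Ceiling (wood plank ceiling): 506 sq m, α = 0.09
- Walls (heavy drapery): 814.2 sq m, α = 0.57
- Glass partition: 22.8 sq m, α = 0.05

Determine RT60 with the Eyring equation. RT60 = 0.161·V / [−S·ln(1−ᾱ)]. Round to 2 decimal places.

S = Σ Sᵢ = 1849.0 sq m.
Σ(Sᵢαᵢ) = 506·0.04 + 506·0.09 + 814.2·0.57 + 22.8·0.05 = 531.014.
ᾱ = 531.014 / 1849.0 = 0.2872.
−S·ln(1−ᾱ) = −1849.0 × ln(1 − 0.2872) = 625.987.
V = 23 × 22 × 9.3 = 4705.8 m³.
T = 0.161·V/[−S·ln(1−ᾱ)] = 0.161·4705.8/625.987 = 1.21 s.

1.21 sec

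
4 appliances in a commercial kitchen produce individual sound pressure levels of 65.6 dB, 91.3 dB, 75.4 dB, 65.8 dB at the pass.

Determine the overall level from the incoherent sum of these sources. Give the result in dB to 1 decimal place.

91.4 dB

Σ 10^(Lᵢ/10) = 1.391e+09.
Back to dB: 10·log₁₀ Σ = 91.4 dB.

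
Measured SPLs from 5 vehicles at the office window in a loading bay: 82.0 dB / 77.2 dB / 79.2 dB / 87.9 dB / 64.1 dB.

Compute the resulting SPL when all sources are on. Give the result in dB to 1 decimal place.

Sum in the linear (power) domain: Σ 10^(Lᵢ/10) = 10^(82.0/10) + 10^(77.2/10) + 10^(79.2/10) + 10^(87.9/10) + 10^(64.1/10) = 9.133e+08.
L_total = 10·log₁₀(9.133e+08) = 89.6 dB.

89.6 dB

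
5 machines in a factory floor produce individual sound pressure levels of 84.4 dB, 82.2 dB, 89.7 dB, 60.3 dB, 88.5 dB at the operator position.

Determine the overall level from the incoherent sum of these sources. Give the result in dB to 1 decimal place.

Sum in the linear (power) domain: Σ 10^(Lᵢ/10) = 10^(84.4/10) + 10^(82.2/10) + 10^(89.7/10) + 10^(60.3/10) + 10^(88.5/10) = 2.084e+09.
Back to dB: 10·log₁₀ Σ = 93.2 dB.

93.2 dB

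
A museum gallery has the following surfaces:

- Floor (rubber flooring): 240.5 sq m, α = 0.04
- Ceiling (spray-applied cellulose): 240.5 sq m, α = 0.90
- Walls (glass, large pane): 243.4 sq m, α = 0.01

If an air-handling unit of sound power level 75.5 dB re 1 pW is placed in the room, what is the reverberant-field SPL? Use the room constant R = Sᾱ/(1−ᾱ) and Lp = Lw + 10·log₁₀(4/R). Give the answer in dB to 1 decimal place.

Σ(Sᵢαᵢ) = 240.5×0.04 + 240.5×0.90 + 243.4×0.01 = 228.504; total area S = 724.4 sq m.
ᾱ = 228.504/724.4 = 0.3154; R = Sᾱ/(1−ᾱ) = 228.504/(1−0.3154) = 333.777 sq m.
Lp = Lw + 10 log₁₀(4/R) = 75.5 -19.21 = 56.3 dB.

56.3 dB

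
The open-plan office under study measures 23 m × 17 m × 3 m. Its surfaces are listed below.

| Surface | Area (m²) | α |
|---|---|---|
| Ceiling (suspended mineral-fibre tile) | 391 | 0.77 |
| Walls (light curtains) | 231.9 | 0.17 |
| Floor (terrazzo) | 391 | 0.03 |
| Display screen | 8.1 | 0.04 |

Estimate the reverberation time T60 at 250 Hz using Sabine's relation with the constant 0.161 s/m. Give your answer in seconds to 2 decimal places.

0.54 seconds

Summing Sᵢαᵢ: 301.070 + 39.423 + 11.730 + 0.324 → A = 352.547 sabins.
Volume V = 23 × 17 × 3 = 1173 m³.
RT60 = 0.161 · V / A = 0.161 × 1173 / 352.547 = 0.54 s.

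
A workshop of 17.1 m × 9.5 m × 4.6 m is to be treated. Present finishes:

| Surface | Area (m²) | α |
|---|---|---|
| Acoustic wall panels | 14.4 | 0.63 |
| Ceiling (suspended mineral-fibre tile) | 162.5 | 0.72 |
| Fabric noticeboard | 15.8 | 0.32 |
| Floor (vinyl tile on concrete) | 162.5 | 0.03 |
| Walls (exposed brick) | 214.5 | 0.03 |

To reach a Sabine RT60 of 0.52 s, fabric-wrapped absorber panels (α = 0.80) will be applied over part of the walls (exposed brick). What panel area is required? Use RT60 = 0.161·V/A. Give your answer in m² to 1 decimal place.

Summing Sᵢαᵢ: 9.072 + 117.000 + 5.056 + 4.875 + 6.435 → A₁ = 142.438 sabins.
Required A₂ = 0.161·747.27/0.52 = 231.366 sabins.
Absorption to add: 231.366 − 142.438 = 88.928 sabins.
Each m² of panel replacing the walls (exposed brick) adds (0.80 − 0.03) = 0.77 sabins.
Area = ΔA/Δα = 88.928/0.77 = 115.5 m².

115.5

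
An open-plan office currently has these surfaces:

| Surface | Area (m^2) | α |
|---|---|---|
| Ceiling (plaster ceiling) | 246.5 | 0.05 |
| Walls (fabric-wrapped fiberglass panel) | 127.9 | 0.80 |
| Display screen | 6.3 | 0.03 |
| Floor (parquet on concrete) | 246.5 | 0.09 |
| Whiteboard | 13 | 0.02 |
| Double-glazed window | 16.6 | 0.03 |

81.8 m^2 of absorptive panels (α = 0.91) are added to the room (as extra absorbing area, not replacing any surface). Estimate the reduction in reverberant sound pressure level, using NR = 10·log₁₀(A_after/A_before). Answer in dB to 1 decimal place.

Summing Sᵢαᵢ: 12.325 + 102.320 + 0.189 + 22.185 + 0.260 + 0.498 → A_before = 137.777 sabins.
Treatment contributes 81.8·0.91 = 74.438 sabins.
A_after = 137.777 + 74.438 = 212.215 sabins.
Reduction = 10 log₁₀(A_after/A_before) = 10 log₁₀(1.5403) = 1.9 dB.

1.9 dB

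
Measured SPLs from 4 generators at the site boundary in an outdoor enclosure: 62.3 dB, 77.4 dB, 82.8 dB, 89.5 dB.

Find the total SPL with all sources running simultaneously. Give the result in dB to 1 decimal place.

90.6 dB

Σ 10^(Lᵢ/10) = 1.138e+09.
Back to dB: 10·log₁₀ Σ = 90.6 dB.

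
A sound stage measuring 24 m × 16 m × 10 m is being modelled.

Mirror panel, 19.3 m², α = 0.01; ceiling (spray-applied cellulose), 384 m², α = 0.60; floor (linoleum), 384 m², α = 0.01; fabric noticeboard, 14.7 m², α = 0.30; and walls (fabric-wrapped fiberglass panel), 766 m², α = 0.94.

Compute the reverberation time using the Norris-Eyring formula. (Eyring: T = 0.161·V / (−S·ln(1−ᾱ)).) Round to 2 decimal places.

0.42 s

Total surface area S = 19.3 + 384 + 384 + 14.7 + 766 = 1568.0 m².
Absorption A = 19.3×0.01 + 384×0.60 + 384×0.01 + 14.7×0.30 + 766×0.94 = 958.883 sabins.
ᾱ = 958.883 / 1568.0 = 0.6115.
Eyring denominator: −S ln(1−ᾱ) = 1482.485.
V = 24 × 16 × 10 = 3840 m³.
T = 0.161·V/[−S·ln(1−ᾱ)] = 0.161·3840/1482.485 = 0.42 s.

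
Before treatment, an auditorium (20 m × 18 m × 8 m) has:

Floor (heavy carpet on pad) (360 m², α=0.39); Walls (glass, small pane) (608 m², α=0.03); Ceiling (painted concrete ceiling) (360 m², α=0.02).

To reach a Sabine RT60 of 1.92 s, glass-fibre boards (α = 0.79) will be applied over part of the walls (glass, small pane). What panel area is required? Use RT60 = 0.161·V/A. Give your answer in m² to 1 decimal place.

99.6

Total absorption A₁ = 360×0.39 + 608×0.03 + 360×0.02
  = 140.400 + 18.240 + 7.200 = 165.840 m² sabins.
Required A₂ = 0.161·2880/1.92 = 241.500 sabins.
Absorption to add: 241.500 − 165.840 = 75.660 sabins.
Net gain per m²: Δα = 0.79 − 0.03 = 0.76.
Panel area = 75.660 / 0.76 = 99.6 m².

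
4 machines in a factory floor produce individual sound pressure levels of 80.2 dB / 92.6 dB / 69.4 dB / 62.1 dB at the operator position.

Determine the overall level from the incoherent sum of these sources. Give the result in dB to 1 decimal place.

Sum in the linear (power) domain: Σ 10^(Lᵢ/10) = 10^(80.2/10) + 10^(92.6/10) + 10^(69.4/10) + 10^(62.1/10) = 1.935e+09.
Combined level = 10 log₁₀(1.935e+09) = 92.9 dB.

92.9 dB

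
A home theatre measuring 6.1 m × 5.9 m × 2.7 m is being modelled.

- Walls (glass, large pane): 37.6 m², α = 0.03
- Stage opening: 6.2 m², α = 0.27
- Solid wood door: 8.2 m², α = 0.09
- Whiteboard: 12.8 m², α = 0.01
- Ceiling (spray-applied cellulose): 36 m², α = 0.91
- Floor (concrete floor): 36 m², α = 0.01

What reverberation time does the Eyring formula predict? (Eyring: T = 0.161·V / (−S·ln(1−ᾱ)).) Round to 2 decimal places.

S = Σ Sᵢ = 136.8 m².
Σ(Sᵢαᵢ) = 37.6·0.03 + 6.2·0.27 + 8.2·0.09 + 12.8·0.01 + 36·0.91 + 36·0.01 = 36.788.
Mean coefficient ᾱ = A/S = 0.2689.
Eyring denominator: −S ln(1−ᾱ) = 42.846.
V = 6.1 × 5.9 × 2.7 = 97.173 m³.
T = 0.161·V/[−S·ln(1−ᾱ)] = 0.161·97.173/42.846 = 0.37 s.

0.37 seconds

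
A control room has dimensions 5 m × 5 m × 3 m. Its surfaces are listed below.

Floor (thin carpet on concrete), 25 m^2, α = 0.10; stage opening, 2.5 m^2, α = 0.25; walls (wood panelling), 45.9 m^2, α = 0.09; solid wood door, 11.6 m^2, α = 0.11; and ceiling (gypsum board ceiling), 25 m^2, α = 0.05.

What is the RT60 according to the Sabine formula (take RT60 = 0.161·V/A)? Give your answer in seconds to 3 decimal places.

1.234 s

A = Σ Sᵢαᵢ = 25*0.10 + 2.5*0.25 + 45.9*0.09 + 11.6*0.11 + 25*0.05 = 9.782 sabins.
Room volume: 75 m³.
T = 0.161 V/A = 0.161·75/9.782 = 1.234 s.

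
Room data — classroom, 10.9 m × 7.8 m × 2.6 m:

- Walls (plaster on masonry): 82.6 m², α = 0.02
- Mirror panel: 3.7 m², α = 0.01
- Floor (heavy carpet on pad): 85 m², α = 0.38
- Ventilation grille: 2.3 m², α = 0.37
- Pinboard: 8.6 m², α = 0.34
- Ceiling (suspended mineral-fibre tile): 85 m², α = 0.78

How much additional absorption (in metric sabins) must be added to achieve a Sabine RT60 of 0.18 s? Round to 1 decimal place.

93.7 sabins

Equivalent absorption area: A₁ = 82.6×0.02 + 3.7×0.01 + 85×0.38 + 2.3×0.37 + 8.6×0.34 + 85×0.78 = 104.064 m².
For T = 0.18 s, need A₂ = 0.161·V/T = 0.161·221.052/0.18 = 197.719 sabins.
Additional absorption ΔA = 197.719 − 104.064 = 93.7 sabins.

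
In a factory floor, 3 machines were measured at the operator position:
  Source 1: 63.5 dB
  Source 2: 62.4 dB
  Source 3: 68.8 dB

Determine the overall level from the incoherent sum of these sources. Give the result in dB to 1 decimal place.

70.6 dB

Converting to relative power and adding: 10^(63.5/10) + 10^(62.4/10) + 10^(68.8/10) = 1.156e+07.
Combined level = 10 log₁₀(1.156e+07) = 70.6 dB.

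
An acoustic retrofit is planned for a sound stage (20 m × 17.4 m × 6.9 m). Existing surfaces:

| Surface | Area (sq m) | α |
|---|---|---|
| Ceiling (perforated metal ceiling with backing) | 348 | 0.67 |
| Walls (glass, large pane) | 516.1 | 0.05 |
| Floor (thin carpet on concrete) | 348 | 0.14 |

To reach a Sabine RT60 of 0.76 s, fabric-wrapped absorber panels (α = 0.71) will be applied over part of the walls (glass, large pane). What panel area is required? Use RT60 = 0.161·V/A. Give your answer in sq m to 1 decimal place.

304.5

Equivalent absorption area: A₁ = 348×0.67 + 516.1×0.05 + 348×0.14 = 307.685 sq m.
V = 2401.2 m³. Target absorption A₂ = 0.161 × 2401.2 / 0.76 = 508.675 sabins.
ΔA needed = 508.675 − 307.685 = 200.990 sabins.
Each sq m of panel replacing the walls (glass, large pane) adds (0.71 − 0.05) = 0.66 sabins.
Panel area = 200.990 / 0.66 = 304.5 sq m.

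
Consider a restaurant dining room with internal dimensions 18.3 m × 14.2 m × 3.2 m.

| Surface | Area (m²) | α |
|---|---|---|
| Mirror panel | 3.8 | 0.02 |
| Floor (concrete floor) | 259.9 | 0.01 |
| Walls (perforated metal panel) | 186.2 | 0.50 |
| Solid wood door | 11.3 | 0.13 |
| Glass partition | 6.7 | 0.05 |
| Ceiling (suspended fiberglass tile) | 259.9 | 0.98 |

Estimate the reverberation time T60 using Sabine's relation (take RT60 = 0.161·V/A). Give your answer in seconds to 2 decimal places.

Total absorption A = 3.8·0.02 + 259.9·0.01 + 186.2·0.50 + 11.3·0.13 + 6.7·0.05 + 259.9·0.98
  = 0.076 + 2.599 + 93.100 + 1.469 + 0.335 + 254.702 = 352.281 m² sabins.
V = 18.3·14.2·3.2 = 831.552 m³.
Sabine: RT60 = 0.161 × 831.552 / 352.281 = 0.38 s.

0.38 sec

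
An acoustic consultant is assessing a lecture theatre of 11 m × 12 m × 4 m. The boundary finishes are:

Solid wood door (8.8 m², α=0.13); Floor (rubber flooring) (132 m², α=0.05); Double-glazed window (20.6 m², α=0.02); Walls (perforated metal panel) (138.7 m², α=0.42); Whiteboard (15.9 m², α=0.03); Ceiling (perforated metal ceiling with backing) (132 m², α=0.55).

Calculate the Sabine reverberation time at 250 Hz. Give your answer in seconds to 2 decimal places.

Summing Sᵢαᵢ: 1.144 + 6.600 + 0.412 + 58.254 + 0.477 + 72.600 → A = 139.487 sabins.
Volume V = 11 × 12 × 4 = 528 m³.
Sabine: RT60 = 0.161 × 528 / 139.487 = 0.61 s.

0.61 sec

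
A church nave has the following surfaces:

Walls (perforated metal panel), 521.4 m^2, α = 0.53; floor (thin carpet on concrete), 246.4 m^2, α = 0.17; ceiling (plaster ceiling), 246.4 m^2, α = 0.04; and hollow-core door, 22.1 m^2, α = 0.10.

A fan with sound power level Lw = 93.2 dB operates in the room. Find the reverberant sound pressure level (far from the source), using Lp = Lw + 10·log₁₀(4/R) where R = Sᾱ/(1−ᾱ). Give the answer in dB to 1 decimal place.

72.4 dB

A = 330.296 sabins; S = 1036.3 m^2.
ᾱ = 0.3187, so room constant R = A/(1−ᾱ) = 484.803 m^2.
Lp = Lw + 10 log₁₀(4/R) = 93.2 -20.84 = 72.4 dB.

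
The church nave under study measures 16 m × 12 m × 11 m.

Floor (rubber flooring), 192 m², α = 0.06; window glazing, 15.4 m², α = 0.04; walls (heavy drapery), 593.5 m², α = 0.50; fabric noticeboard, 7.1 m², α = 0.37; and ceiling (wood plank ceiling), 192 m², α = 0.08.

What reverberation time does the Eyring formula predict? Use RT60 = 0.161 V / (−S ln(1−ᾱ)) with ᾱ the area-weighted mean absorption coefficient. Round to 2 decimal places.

0.86 sec

Total surface area S = 192 + 15.4 + 593.5 + 7.1 + 192 = 1000.0 m².
Absorption A = 192·0.06 + 15.4·0.04 + 593.5·0.50 + 7.1·0.37 + 192·0.08 = 326.873 sabins.
ᾱ = 326.873 / 1000.0 = 0.3269.
−S·ln(1−ᾱ) = −1000.0 × ln(1 − 0.3269) = 395.861.
V = 16 × 12 × 11 = 2112 m³.
RT60 = 0.161 × 2112 / 395.861 = 0.86 s.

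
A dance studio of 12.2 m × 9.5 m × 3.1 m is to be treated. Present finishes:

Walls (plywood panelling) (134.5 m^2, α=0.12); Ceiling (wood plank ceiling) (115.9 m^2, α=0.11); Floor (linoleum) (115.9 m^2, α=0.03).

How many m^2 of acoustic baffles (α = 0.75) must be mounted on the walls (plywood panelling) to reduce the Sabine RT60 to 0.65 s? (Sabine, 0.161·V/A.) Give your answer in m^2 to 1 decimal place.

89.9

Equivalent absorption area: A₁ = 134.5×0.12 + 115.9×0.11 + 115.9×0.03 = 32.366 m^2.
V = 359.29 m³. Target absorption A₂ = 0.161 × 359.29 / 0.65 = 88.993 sabins.
ΔA needed = 88.993 − 32.366 = 56.627 sabins.
Each m^2 of panel replacing the walls (plywood panelling) adds (0.75 − 0.12) = 0.63 sabins.
Panel area = 56.627 / 0.63 = 89.9 m^2.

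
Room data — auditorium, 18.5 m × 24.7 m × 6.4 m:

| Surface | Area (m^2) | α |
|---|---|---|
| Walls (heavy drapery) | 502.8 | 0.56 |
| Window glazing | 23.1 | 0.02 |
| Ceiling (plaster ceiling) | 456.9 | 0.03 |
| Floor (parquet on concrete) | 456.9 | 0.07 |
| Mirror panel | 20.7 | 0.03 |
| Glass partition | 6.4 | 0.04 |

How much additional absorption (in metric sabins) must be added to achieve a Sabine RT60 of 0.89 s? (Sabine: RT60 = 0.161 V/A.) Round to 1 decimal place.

Total absorption A₁ = 502.8*0.56 + 23.1*0.02 + 456.9*0.03 + 456.9*0.07 + 20.7*0.03 + 6.4*0.04
  = 281.568 + 0.462 + 13.707 + 31.983 + 0.621 + 0.256 = 328.597 m^2 sabins.
For T = 0.89 s, need A₂ = 0.161·V/T = 0.161·2924.48/0.89 = 529.035 sabins.
Shortfall: 529.035 − 328.597 = 200.4 sabins.

200.4 sabins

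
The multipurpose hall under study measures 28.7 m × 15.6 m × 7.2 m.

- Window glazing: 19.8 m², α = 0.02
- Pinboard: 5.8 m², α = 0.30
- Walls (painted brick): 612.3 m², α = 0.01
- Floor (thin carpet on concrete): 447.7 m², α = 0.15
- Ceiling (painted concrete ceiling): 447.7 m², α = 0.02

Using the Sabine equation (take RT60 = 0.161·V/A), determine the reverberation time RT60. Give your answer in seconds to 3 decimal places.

Total absorption A = 19.8×0.02 + 5.8×0.30 + 612.3×0.01 + 447.7×0.15 + 447.7×0.02
  = 0.396 + 1.740 + 6.123 + 67.155 + 8.954 = 84.368 m² sabins.
Room volume: 3223.584 m³.
RT60 = 0.161 · V / A = 0.161 × 3223.584 / 84.368 = 6.152 s.

6.152 seconds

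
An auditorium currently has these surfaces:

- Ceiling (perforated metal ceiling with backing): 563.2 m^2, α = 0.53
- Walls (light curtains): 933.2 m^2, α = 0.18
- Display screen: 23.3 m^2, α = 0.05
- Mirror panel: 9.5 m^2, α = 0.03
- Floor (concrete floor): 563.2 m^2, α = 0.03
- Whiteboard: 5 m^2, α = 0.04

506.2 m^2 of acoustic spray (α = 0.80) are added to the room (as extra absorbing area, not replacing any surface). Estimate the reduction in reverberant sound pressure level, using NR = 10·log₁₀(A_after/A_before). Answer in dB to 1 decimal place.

Equivalent absorption area: A_before = 563.2·0.53 + 933.2·0.18 + 23.3·0.05 + 9.5·0.03 + 563.2·0.03 + 5·0.04 = 485.018 m^2.
Treatment contributes 506.2·0.80 = 404.960 sabins.
New total A_after = 889.978 sabins.
Reduction = 10 log₁₀(A_after/A_before) = 10 log₁₀(1.8349) = 2.6 dB.

2.6 dB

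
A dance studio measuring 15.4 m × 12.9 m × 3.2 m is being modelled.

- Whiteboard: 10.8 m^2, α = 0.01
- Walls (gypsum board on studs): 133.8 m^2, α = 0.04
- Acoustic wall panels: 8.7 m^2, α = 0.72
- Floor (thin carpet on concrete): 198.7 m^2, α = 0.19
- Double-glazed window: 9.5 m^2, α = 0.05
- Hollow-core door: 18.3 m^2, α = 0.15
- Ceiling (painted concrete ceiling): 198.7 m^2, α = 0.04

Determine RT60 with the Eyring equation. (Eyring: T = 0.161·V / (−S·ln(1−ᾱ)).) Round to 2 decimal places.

1.60 s

Total surface area S = 10.8 + 133.8 + 8.7 + 198.7 + 9.5 + 18.3 + 198.7 = 578.5 m^2.
Absorption A = 10.8·0.01 + 133.8·0.04 + 8.7·0.72 + 198.7·0.19 + 9.5·0.05 + 18.3·0.15 + 198.7·0.04 = 60.645 sabins.
Mean coefficient ᾱ = A/S = 0.1048.
Eyring denominator: −S ln(1−ᾱ) = 64.045.
V = 15.4 × 12.9 × 3.2 = 635.712 m³.
T = 0.161·V/[−S·ln(1−ᾱ)] = 0.161·635.712/64.045 = 1.60 s.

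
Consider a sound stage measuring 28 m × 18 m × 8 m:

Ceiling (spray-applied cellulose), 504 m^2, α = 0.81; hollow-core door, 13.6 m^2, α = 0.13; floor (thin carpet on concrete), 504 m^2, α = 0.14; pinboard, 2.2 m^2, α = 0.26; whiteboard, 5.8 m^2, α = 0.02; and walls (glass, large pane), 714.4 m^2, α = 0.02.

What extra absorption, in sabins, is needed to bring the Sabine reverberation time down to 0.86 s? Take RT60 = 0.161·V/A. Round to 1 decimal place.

Equivalent absorption area: A₁ = 504×0.81 + 13.6×0.13 + 504×0.14 + 2.2×0.26 + 5.8×0.02 + 714.4×0.02 = 495.544 m^2.
V = 4032 m³. Required absorption A₂ = 0.161 × 4032 / 0.86 = 754.828 sabins.
Additional absorption ΔA = 754.828 − 495.544 = 259.3 sabins.

259.3 sabins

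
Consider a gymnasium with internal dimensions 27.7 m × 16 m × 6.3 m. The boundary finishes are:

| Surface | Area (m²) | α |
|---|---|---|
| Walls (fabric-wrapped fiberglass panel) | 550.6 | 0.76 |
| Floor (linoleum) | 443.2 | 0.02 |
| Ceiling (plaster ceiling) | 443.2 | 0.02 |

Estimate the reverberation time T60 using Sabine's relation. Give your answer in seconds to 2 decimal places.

1.03 s

Equivalent absorption area: A = 550.6*0.76 + 443.2*0.02 + 443.2*0.02 = 436.184 m².
Room volume: 2792.16 m³.
T = 0.161 V/A = 0.161·2792.16/436.184 = 1.03 s.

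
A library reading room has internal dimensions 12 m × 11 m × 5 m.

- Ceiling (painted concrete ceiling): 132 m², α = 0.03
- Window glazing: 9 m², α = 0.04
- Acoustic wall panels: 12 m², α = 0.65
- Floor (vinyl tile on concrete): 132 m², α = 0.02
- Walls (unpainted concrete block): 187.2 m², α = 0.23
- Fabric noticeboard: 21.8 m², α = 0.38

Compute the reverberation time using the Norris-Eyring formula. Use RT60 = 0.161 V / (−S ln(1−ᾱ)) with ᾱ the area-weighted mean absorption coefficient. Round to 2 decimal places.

S = Σ Sᵢ = 494.0 m².
Absorption A = 132·0.03 + 9·0.04 + 12·0.65 + 132·0.02 + 187.2·0.23 + 21.8·0.38 = 66.100 sabins.
Mean coefficient ᾱ = A/S = 0.1338.
−S·ln(1−ᾱ) = −494.0 × ln(1 − 0.1338) = 70.958.
V = 12 × 11 × 5 = 660 m³.
T = 0.161·V/[−S·ln(1−ᾱ)] = 0.161·660/70.958 = 1.50 s.

1.50 sec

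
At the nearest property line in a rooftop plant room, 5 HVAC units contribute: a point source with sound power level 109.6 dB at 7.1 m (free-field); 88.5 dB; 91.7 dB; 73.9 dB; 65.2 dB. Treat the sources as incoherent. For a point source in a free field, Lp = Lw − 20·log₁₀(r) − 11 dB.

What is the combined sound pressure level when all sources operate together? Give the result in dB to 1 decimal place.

93.7 dB

Source at 7.1 m: Lp = 109.6 − 20·log₁₀(7.1) − 11 = 81.6 dB.
Converting to relative power and adding: 10^(81.6/10) + 10^(88.5/10) + 10^(91.7/10) + 10^(73.9/10) + 10^(65.2/10) = 2.359e+09.
Back to dB: 10·log₁₀ Σ = 93.7 dB.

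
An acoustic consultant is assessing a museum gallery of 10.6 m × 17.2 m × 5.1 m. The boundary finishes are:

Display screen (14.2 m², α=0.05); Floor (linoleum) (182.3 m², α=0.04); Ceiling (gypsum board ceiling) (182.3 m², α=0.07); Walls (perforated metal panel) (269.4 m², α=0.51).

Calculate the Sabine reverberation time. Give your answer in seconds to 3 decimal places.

Summing Sᵢαᵢ: 0.710 + 7.292 + 12.761 + 137.394 → A = 158.157 sabins.
V = 10.6·17.2·5.1 = 929.832 m³.
T = 0.161 V/A = 0.161·929.832/158.157 = 0.947 s.

0.947 s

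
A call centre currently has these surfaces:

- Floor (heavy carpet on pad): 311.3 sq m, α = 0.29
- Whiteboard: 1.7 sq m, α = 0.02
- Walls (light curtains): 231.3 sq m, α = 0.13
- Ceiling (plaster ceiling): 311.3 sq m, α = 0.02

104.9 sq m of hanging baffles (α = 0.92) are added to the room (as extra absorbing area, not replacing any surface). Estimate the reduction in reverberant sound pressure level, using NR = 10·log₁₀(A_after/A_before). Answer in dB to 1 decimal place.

2.5 dB

Equivalent absorption area: A_before = 311.3*0.29 + 1.7*0.02 + 231.3*0.13 + 311.3*0.02 = 126.606 sq m.
Treatment contributes 104.9·0.92 = 96.508 sabins.
A_after = 126.606 + 96.508 = 223.114 sabins.
Reduction = 10 log₁₀(A_after/A_before) = 10 log₁₀(1.7623) = 2.5 dB.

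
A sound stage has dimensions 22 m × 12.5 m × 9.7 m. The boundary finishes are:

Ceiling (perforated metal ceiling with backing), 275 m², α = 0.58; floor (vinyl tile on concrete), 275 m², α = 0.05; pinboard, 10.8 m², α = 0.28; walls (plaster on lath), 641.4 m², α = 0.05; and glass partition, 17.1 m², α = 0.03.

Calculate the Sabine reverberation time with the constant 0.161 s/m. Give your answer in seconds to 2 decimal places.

2.06 seconds

A = Σ Sᵢαᵢ = 275*0.58 + 275*0.05 + 10.8*0.28 + 641.4*0.05 + 17.1*0.03 = 208.857 sabins.
Volume V = 22 × 12.5 × 9.7 = 2667.5 m³.
RT60 = 0.161 · V / A = 0.161 × 2667.5 / 208.857 = 2.06 s.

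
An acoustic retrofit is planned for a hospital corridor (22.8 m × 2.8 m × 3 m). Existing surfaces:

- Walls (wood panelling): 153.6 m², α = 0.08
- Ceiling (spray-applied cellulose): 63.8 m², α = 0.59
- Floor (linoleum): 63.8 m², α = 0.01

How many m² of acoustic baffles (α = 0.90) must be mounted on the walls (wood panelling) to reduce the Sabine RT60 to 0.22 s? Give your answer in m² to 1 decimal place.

109.3

A₁ = Σ Sᵢαᵢ = 153.6×0.08 + 63.8×0.59 + 63.8×0.01 = 50.568 sabins.
Required A₂ = 0.161·191.52/0.22 = 140.158 sabins.
ΔA needed = 140.158 − 50.568 = 89.590 sabins.
Each m² of panel replacing the walls (wood panelling) adds (0.90 − 0.08) = 0.82 sabins.
Area = ΔA/Δα = 89.590/0.82 = 109.3 m².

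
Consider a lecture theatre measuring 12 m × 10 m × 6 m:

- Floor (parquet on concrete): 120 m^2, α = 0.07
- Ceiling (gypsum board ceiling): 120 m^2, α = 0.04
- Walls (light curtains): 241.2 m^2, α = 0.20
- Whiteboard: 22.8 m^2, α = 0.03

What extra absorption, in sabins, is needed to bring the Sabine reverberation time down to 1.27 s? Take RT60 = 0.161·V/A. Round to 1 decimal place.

A₁ = Σ Sᵢαᵢ = 120*0.07 + 120*0.04 + 241.2*0.20 + 22.8*0.03 = 62.124 sabins.
V = 720 m³. Required absorption A₂ = 0.161 × 720 / 1.27 = 91.276 sabins.
ΔA = A₂ − A₁ = 91.276 − 62.124 = 29.2 sabins.

29.2 sabins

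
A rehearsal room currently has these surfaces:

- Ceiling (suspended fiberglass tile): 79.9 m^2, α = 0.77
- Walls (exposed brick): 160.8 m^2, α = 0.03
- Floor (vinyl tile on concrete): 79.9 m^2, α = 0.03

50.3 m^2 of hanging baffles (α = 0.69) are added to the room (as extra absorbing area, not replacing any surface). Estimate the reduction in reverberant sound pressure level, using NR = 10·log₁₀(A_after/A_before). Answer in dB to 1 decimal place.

Total absorption A_before = 79.9*0.77 + 160.8*0.03 + 79.9*0.03
  = 61.523 + 4.824 + 2.397 = 68.744 m^2 sabins.
Added absorption = 50.3 × 0.69 = 34.707 sabins.
New total A_after = 103.451 sabins.
NR = 10·log₁₀(103.451/68.744) = 1.8 dB.

1.8 dB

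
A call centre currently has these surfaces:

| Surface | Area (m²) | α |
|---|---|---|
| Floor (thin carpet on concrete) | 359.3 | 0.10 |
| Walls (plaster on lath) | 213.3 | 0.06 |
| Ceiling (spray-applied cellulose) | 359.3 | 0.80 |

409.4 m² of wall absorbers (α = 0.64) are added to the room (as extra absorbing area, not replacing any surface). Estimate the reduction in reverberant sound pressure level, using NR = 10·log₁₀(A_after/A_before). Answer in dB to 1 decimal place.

Equivalent absorption area: A_before = 359.3×0.10 + 213.3×0.06 + 359.3×0.80 = 336.168 m².
Added absorption = 409.4 × 0.64 = 262.016 sabins.
A_after = 336.168 + 262.016 = 598.184 sabins.
NR = 10·log₁₀(598.184/336.168) = 2.5 dB.

2.5 dB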